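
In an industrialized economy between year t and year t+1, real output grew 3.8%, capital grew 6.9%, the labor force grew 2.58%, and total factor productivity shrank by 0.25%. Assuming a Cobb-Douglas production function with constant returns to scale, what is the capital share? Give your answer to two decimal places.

gY = gA + α·gK + (1−α)·gL, so gY − gA − gL = α(gK − gL).
3.8 + 0.25 − 2.58 = α × (6.9 − 2.58).
1.47 = 4.32 α, so α = 0.3403.

α = 0.34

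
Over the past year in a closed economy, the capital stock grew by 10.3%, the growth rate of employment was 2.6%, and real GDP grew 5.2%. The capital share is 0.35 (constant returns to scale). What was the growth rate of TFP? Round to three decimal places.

Labor's share = 1 − 0.35 = 0.65.
The capital stock: 0.35 × 10.3 = 3.605 pp.
Employment: 0.65 × 2.6 = 1.69 pp.
TFP growth = 5.2 − 5.295 = -0.095%.

-0.095%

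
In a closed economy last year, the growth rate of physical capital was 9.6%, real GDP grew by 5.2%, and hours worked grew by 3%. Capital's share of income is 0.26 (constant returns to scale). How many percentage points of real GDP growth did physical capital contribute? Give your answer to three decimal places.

2.496 pp

Contribution = share × growth = 0.26 × 9.6 = 2.496 pp.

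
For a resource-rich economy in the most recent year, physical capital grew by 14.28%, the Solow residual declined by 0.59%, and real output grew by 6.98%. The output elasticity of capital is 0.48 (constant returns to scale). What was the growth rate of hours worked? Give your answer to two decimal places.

1.38%

Labor's share = 1 − 0.48 = 0.52.
gY = gA + 0.48×14.28 + 0.52×g.
0.52×g = 6.98 + 0.59 − 6.8544 = 0.7156.
g = 0.7156 / 0.52 = 1.3762%.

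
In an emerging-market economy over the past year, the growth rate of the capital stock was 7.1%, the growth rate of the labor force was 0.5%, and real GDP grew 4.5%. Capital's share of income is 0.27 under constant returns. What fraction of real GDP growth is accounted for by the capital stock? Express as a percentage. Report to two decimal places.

The capital stock contributed 0.27 × 7.1 = 1.917 pp.
Share of growth = 1.917 / 4.5 × 100 = 42.6%.

The capital stock accounted for 42.60% of growth.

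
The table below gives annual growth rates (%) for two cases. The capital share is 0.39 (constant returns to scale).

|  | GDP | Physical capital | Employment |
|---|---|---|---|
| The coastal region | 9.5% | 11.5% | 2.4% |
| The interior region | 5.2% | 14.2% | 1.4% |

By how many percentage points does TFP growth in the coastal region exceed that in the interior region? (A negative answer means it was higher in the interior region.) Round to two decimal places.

Labor's share = 1 − 0.39 = 0.61.
The coastal region: TFP = 9.5 − 4.485 − 1.464 = 3.551%.
The interior region: TFP = 5.2 − 5.538 − 0.854 = -1.192%.
Difference = 3.551 − (-1.192) = 4.743 pp.

4.74 percentage points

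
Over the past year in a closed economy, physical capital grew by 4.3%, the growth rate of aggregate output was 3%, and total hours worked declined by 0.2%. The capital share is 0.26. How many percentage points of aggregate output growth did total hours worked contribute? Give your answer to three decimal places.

-0.148

Labor's share = 1 − 0.26 = 0.74.
Contribution = share × growth = 0.74 × (-0.2) = -0.148 pp.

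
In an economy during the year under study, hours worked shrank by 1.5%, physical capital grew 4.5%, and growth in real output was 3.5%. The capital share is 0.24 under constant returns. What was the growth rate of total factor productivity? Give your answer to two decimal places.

Labor's share = 1 − 0.24 = 0.76.
Physical capital: 0.24 × 4.5 = 1.08 pp.
Hours worked: 0.76 × (-1.5) = -1.14 pp.
TFP growth = 3.5 + 0.06 = 3.56%.

Total factor productivity grew 3.56%.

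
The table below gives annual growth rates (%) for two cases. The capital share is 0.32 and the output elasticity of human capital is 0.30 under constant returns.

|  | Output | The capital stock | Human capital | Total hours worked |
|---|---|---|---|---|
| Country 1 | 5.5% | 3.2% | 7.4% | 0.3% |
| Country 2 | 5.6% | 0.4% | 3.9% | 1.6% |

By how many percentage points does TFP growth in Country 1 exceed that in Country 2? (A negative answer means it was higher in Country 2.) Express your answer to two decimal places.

Labor's share = 1 − 0.32 − 0.3 = 0.38.
Country 1: TFP = 5.5 − 1.024 − 2.22 − 0.114 = 2.142%.
Country 2: TFP = 5.6 − 0.128 − 1.17 − 0.608 = 3.694%.
Difference = 2.142 − (3.694) = -1.552 pp.

-1.55 percentage points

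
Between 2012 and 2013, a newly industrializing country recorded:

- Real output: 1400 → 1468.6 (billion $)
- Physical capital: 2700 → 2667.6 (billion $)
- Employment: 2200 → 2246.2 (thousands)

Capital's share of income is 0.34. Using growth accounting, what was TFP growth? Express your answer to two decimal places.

Real output growth = (1468.6 − 1400) / 1400 = 4.9%.
Physical capital growth = (2667.6 − 2700) / 2700 = -1.2%.
Employment growth = (2246.2 − 2200) / 2200 = 2.1%.
Labor's share = 1 − 0.34 = 0.66.
Physical capital: 0.34 × (-1.2) = -0.408 pp.
Employment: 0.66 × 2.1 = 1.386 pp.
TFP growth = 4.9 − 0.978 = 3.922%.

TFP grew 3.92%.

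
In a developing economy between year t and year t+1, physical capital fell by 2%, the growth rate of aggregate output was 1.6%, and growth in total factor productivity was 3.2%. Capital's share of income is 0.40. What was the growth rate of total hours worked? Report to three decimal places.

Labor's share = 1 − 0.4 = 0.6.
gY = gA + 0.4×(-2) + 0.6×g.
0.6×g = 1.6 − 3.2 + 0.8 = -0.8.
g = -0.8 / 0.6 = -1.33333%.

-1.333%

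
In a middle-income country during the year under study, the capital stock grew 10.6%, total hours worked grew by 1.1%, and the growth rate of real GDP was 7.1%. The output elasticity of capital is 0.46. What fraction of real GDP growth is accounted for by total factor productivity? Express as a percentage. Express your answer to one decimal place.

Labor's share = 1 − 0.46 = 0.54.
The capital stock: 0.46 × 10.6 = 4.876 pp.
Total hours worked: 0.54 × 1.1 = 0.594 pp.
TFP growth = 7.1 − 5.47 = 1.63%.
TFP share of growth = 1.63 / 7.1 × 100 = 22.958%.

23.0%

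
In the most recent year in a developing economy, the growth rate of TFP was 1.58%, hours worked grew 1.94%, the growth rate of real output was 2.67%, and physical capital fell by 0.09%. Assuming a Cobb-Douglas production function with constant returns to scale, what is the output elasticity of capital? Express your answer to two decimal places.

gY = gA + α·gK + (1−α)·gL, so gY − gA − gL = α(gK − gL).
2.67 − 1.58 − 1.94 = α × (-0.09 − 1.94).
-0.85 = -2.03 α, so α = 0.4187.

The output elasticity of capital is 0.42.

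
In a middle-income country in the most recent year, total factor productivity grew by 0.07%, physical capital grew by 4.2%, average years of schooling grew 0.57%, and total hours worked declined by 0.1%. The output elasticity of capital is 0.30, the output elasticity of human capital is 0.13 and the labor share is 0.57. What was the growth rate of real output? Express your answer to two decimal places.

1.35%

Labor's share = 1 − 0.3 − 0.13 = 0.57.
Physical capital: 0.3 × 4.2 = 1.26 pp.
Average years of schooling: 0.13 × 0.57 = 0.0741 pp.
Total hours worked: 0.57 × (-0.1) = -0.057 pp.
Output growth = 0.07 + 1.2771 = 1.3471%.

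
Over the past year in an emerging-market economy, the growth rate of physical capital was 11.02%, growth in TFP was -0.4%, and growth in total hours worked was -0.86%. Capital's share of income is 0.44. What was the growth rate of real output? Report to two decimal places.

3.97%

Labor's share = 1 − 0.44 = 0.56.
Physical capital: 0.44 × 11.02 = 4.8488 pp.
Total hours worked: 0.56 × (-0.86) = -0.4816 pp.
Output growth = -0.4 + 4.3672 = 3.9672%.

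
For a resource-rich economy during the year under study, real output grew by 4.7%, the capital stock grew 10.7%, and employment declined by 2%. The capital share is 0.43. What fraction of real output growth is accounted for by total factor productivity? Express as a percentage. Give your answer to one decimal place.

Labor's share = 1 − 0.43 = 0.57.
The capital stock: 0.43 × 10.7 = 4.601 pp.
Employment: 0.57 × (-2) = -1.14 pp.
TFP growth = 4.7 − 3.461 = 1.239%.
TFP share of growth = 1.239 / 4.7 × 100 = 26.362%.

26.4%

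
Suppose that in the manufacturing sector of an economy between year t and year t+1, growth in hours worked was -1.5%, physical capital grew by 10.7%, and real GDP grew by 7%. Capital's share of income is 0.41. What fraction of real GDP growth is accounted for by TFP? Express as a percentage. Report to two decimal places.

Labor's share = 1 − 0.41 = 0.59.
Physical capital: 0.41 × 10.7 = 4.387 pp.
Hours worked: 0.59 × (-1.5) = -0.885 pp.
TFP growth = 7 − 3.502 = 3.498%.
TFP share of growth = 3.498 / 7 × 100 = 49.9714%.

TFP accounted for 49.97% of growth.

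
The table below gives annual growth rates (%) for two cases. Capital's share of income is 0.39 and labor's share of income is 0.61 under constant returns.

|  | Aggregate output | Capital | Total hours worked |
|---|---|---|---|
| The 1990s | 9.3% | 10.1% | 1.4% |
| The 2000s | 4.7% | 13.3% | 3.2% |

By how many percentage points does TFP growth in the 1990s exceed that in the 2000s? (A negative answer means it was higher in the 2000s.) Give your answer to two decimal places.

6.95 percentage points

Labor's share = 1 − 0.39 = 0.61.
The 1990s: TFP = 9.3 − 3.939 − 0.854 = 4.507%.
The 2000s: TFP = 4.7 − 5.187 − 1.952 = -2.439%.
Difference = 4.507 − (-2.439) = 6.946 pp.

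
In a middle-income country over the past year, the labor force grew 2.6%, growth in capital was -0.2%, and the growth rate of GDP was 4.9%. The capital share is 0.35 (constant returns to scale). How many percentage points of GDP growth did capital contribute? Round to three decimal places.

-0.070 pp

Contribution = share × growth = 0.35 × (-0.2) = -0.07 pp.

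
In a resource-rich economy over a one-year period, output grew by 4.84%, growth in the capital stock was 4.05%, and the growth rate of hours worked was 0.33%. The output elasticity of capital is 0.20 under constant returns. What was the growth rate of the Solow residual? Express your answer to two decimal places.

3.77%

Labor's share = 1 − 0.2 = 0.8.
The capital stock: 0.2 × 4.05 = 0.81 pp.
Hours worked: 0.8 × 0.33 = 0.264 pp.
TFP growth = 4.84 − 1.074 = 3.766%.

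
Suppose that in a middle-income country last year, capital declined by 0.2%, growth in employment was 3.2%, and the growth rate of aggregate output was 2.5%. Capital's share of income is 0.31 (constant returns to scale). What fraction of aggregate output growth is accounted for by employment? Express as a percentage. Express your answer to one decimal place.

Labor's share = 1 − 0.31 = 0.69.
Employment contributed 0.69 × 3.2 = 2.208 pp.
Share of growth = 2.208 / 2.5 × 100 = 88.32%.

Employment accounted for 88.3% of growth.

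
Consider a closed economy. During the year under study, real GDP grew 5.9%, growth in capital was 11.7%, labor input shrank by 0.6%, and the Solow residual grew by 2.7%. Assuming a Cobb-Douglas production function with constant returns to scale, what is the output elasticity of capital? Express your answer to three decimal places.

The output elasticity of capital is 0.309.

gY = gA + α·gK + (1−α)·gL, so gY − gA − gL = α(gK − gL).
5.9 − 2.7 + 0.6 = α × (11.7 − (-0.6)).
3.8 = 12.3 α, so α = 0.30894.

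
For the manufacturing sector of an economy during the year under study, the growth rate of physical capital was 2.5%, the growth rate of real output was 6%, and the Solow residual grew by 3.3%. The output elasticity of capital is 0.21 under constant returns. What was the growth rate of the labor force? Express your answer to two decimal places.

The labor force growth was 2.75%.

Labor's share = 1 − 0.21 = 0.79.
gY = gA + 0.21×2.5 + 0.79×g.
0.79×g = 6 − 3.3 − 0.525 = 2.175.
g = 2.175 / 0.79 = 2.7532%.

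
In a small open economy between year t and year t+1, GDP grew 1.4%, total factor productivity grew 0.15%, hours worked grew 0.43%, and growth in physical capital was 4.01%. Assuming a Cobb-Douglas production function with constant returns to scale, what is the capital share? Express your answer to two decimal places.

0.23

gY = gA + α·gK + (1−α)·gL, so gY − gA − gL = α(gK − gL).
1.4 − 0.15 − 0.43 = α × (4.01 − 0.43).
0.82 = 3.58 α, so α = 0.2291.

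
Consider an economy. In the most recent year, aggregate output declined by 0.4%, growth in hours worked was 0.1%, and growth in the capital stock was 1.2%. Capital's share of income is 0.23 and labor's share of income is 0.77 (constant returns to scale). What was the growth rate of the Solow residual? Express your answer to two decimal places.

-0.75%

Labor's share = 1 − 0.23 = 0.77.
The capital stock: 0.23 × 1.2 = 0.276 pp.
Hours worked: 0.77 × 0.1 = 0.077 pp.
TFP growth = -0.4 − 0.353 = -0.753%.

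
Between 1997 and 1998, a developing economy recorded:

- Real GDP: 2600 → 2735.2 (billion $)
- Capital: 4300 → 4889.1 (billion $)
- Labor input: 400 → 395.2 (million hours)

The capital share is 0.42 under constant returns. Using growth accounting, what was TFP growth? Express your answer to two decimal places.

Real GDP growth = (2735.2 − 2600) / 2600 = 5.2%.
Capital growth = (4889.1 − 4300) / 4300 = 13.7%.
Labor input growth = (395.2 − 400) / 400 = -1.2%.
Labor's share = 1 − 0.42 = 0.58.
Capital: 0.42 × 13.7 = 5.754 pp.
Labor input: 0.58 × (-1.2) = -0.696 pp.
TFP growth = 5.2 − 5.058 = 0.142%.

TFP grew 0.14%.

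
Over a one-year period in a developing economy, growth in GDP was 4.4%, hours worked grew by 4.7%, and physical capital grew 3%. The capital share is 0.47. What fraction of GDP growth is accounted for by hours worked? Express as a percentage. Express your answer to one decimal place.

Labor's share = 1 − 0.47 = 0.53.
Hours worked contributed 0.53 × 4.7 = 2.491 pp.
Share of growth = 2.491 / 4.4 × 100 = 56.614%.

56.6%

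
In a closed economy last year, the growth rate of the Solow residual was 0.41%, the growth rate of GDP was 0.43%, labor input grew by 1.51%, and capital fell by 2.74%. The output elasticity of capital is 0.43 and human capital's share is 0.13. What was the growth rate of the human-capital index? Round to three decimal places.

4.106%

Labor's share = 1 − 0.43 − 0.13 = 0.44.
gY = gA + 0.43×(-2.74) + 0.44×1.51 + 0.13×g.
0.13×g = 0.43 − 0.41 + 0.5138 = 0.5338.
g = 0.5338 / 0.13 = 4.10615%.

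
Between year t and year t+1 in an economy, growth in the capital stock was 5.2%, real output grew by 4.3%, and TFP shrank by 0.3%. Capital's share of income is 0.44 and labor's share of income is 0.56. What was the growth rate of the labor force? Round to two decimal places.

4.13%

Labor's share = 1 − 0.44 = 0.56.
gY = gA + 0.44×5.2 + 0.56×g.
0.56×g = 4.3 + 0.3 − 2.288 = 2.312.
g = 2.312 / 0.56 = 4.1286%.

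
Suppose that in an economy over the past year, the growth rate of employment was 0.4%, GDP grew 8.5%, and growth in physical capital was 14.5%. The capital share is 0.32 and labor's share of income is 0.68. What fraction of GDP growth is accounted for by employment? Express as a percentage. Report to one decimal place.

3.2%

Labor's share = 1 − 0.32 = 0.68.
Employment contributed 0.68 × 0.4 = 0.272 pp.
Share of growth = 0.272 / 8.5 × 100 = 3.2%.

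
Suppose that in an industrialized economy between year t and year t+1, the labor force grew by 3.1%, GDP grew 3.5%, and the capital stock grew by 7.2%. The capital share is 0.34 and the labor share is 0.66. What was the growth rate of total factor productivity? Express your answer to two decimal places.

Labor's share = 1 − 0.34 = 0.66.
The capital stock: 0.34 × 7.2 = 2.448 pp.
The labor force: 0.66 × 3.1 = 2.046 pp.
TFP growth = 3.5 − 4.494 = -0.994%.

-0.99%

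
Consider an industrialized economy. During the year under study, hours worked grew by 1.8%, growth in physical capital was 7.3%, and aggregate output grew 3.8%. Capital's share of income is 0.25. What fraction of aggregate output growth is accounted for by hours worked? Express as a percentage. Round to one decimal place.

35.5%

Labor's share = 1 − 0.25 = 0.75.
Hours worked contributed 0.75 × 1.8 = 1.35 pp.
Share of growth = 1.35 / 3.8 × 100 = 35.526%.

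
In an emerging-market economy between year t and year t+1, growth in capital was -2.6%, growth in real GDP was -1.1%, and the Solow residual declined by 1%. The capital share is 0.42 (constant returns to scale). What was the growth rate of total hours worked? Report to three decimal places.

Labor's share = 1 − 0.42 = 0.58.
gY = gA + 0.42×(-2.6) + 0.58×g.
0.58×g = -1.1 + 1 + 1.092 = 0.992.
g = 0.992 / 0.58 = 1.71034%.

1.710%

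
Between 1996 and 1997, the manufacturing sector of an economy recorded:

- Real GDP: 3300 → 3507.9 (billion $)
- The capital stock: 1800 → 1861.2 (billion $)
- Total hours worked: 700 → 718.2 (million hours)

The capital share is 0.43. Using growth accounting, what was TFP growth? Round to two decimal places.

Real GDP growth = (3507.9 − 3300) / 3300 = 6.3%.
The capital stock growth = (1861.2 − 1800) / 1800 = 3.4%.
Total hours worked growth = (718.2 − 700) / 700 = 2.6%.
Labor's share = 1 − 0.43 = 0.57.
The capital stock: 0.43 × 3.4 = 1.462 pp.
Total hours worked: 0.57 × 2.6 = 1.482 pp.
TFP growth = 6.3 − 2.944 = 3.356%.

3.36%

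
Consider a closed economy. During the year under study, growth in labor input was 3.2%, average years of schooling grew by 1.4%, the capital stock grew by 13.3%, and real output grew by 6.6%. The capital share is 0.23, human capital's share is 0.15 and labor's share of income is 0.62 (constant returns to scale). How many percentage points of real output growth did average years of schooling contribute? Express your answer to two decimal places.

Contribution = share × growth = 0.15 × 1.4 = 0.21 pp.

0.21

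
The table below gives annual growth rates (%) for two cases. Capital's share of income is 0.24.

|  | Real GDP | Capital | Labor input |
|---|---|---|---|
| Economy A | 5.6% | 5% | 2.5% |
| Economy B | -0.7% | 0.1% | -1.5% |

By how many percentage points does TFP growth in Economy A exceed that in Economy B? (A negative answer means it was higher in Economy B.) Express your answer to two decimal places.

Labor's share = 1 − 0.24 = 0.76.
Economy A: TFP = 5.6 − 1.2 − 1.9 = 2.5%.
Economy B: TFP = -0.7 − 0.024 + 1.14 = 0.416%.
Difference = 2.5 − (0.416) = 2.084 pp.

2.08 percentage points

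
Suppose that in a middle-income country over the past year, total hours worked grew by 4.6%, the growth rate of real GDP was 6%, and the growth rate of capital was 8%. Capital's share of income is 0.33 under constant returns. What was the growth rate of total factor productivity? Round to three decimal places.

Total factor productivity growth was 0.278%.

Labor's share = 1 − 0.33 = 0.67.
Capital: 0.33 × 8 = 2.64 pp.
Total hours worked: 0.67 × 4.6 = 3.082 pp.
TFP growth = 6 − 5.722 = 0.278%.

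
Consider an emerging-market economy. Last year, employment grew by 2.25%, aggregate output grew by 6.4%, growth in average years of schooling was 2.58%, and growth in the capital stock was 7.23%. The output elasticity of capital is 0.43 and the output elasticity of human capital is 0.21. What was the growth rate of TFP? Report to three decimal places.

Labor's share = 1 − 0.43 − 0.21 = 0.36.
The capital stock: 0.43 × 7.23 = 3.1089 pp.
Average years of schooling: 0.21 × 2.58 = 0.5418 pp.
Employment: 0.36 × 2.25 = 0.81 pp.
TFP growth = 6.4 − 4.4607 = 1.9393%.

TFP grew 1.939%.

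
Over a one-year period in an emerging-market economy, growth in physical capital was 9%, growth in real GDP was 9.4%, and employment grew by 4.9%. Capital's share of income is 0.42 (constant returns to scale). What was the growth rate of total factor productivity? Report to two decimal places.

2.78%

Labor's share = 1 − 0.42 = 0.58.
Physical capital: 0.42 × 9 = 3.78 pp.
Employment: 0.58 × 4.9 = 2.842 pp.
TFP growth = 9.4 − 6.622 = 2.778%.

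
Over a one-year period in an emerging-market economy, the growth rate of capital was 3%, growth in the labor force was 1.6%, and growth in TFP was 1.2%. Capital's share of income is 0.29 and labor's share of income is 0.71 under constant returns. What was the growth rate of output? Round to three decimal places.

3.206%

Labor's share = 1 − 0.29 = 0.71.
Capital: 0.29 × 3 = 0.87 pp.
The labor force: 0.71 × 1.6 = 1.136 pp.
Output growth = 1.2 + 2.006 = 3.206%.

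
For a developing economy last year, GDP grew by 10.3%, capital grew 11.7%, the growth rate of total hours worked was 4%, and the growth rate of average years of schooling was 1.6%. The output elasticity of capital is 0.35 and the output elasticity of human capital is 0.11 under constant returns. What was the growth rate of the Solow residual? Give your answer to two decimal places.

Labor's share = 1 − 0.35 − 0.11 = 0.54.
Capital: 0.35 × 11.7 = 4.095 pp.
Average years of schooling: 0.11 × 1.6 = 0.176 pp.
Total hours worked: 0.54 × 4 = 2.16 pp.
TFP growth = 10.3 − 6.431 = 3.869%.

3.87%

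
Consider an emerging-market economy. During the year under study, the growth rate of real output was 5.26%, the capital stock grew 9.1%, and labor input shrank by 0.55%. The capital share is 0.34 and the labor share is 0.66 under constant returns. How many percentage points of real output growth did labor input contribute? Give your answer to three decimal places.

Labor's share = 1 − 0.34 = 0.66.
Contribution = share × growth = 0.66 × (-0.55) = -0.363 pp.

-0.363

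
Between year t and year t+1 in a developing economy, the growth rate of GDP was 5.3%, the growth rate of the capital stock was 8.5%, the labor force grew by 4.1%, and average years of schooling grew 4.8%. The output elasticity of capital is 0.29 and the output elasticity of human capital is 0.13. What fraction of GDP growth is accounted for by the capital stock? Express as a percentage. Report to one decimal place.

The capital stock contributed 0.29 × 8.5 = 2.465 pp.
Share of growth = 2.465 / 5.3 × 100 = 46.509%.

46.5%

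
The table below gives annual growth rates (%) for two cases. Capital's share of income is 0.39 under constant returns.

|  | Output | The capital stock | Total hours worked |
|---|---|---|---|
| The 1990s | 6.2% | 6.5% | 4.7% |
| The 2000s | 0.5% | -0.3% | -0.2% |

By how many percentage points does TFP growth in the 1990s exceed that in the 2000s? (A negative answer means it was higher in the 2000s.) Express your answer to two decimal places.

Labor's share = 1 − 0.39 = 0.61.
The 1990s: TFP = 6.2 − 2.535 − 2.867 = 0.798%.
The 2000s: TFP = 0.5 + 0.117 + 0.122 = 0.739%.
Difference = 0.798 − (0.739) = 0.059 pp.

0.06 percentage points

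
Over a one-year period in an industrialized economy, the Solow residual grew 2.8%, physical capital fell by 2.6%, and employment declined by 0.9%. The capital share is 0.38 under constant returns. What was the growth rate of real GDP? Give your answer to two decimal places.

1.25%

Labor's share = 1 − 0.38 = 0.62.
Physical capital: 0.38 × (-2.6) = -0.988 pp.
Employment: 0.62 × (-0.9) = -0.558 pp.
Output growth = 2.8 + (-1.546) = 1.254%.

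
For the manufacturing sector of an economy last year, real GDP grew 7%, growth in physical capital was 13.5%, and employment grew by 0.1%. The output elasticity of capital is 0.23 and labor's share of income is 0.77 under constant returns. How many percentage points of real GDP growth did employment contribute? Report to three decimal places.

Labor's share = 1 − 0.23 = 0.77.
Contribution = share × growth = 0.77 × 0.1 = 0.077 pp.

0.077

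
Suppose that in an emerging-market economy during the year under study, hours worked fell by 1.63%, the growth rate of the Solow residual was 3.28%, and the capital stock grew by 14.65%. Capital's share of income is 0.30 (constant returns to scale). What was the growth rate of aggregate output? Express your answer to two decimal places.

Aggregate output growth was 6.53%.

Labor's share = 1 − 0.3 = 0.7.
The capital stock: 0.3 × 14.65 = 4.395 pp.
Hours worked: 0.7 × (-1.63) = -1.141 pp.
Output growth = 3.28 + 3.254 = 6.534%.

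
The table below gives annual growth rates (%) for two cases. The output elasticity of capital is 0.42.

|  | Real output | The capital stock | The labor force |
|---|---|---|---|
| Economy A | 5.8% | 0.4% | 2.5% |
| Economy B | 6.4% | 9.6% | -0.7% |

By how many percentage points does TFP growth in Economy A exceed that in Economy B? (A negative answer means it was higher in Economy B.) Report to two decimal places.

Labor's share = 1 − 0.42 = 0.58.
Economy A: TFP = 5.8 − 0.168 − 1.45 = 4.182%.
Economy B: TFP = 6.4 − 4.032 + 0.406 = 2.774%.
Difference = 4.182 − (2.774) = 1.408 pp.

1.41 percentage points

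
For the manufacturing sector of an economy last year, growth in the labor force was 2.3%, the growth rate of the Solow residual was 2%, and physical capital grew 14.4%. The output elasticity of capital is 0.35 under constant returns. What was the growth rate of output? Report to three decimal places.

Labor's share = 1 − 0.35 = 0.65.
Physical capital: 0.35 × 14.4 = 5.04 pp.
The labor force: 0.65 × 2.3 = 1.495 pp.
Output growth = 2 + 6.535 = 8.535%.

Output growth was 8.535%.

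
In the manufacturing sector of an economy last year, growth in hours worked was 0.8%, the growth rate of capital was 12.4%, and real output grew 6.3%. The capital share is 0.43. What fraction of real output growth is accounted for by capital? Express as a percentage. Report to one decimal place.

84.6%

Capital contributed 0.43 × 12.4 = 5.332 pp.
Share of growth = 5.332 / 6.3 × 100 = 84.635%.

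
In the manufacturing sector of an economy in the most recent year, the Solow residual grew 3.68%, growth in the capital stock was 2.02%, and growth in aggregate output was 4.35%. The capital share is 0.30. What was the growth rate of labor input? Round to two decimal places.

0.09%

Labor's share = 1 − 0.3 = 0.7.
gY = gA + 0.3×2.02 + 0.7×g.
0.7×g = 4.35 − 3.68 − 0.606 = 0.064.
g = 0.064 / 0.7 = 0.0914%.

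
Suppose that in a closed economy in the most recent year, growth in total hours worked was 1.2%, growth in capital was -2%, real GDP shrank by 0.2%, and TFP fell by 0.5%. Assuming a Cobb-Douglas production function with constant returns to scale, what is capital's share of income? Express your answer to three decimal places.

gY = gA + α·gK + (1−α)·gL, so gY − gA − gL = α(gK − gL).
-0.2 + 0.5 − 1.2 = α × (-2 − 1.2).
-0.9 = -3.2 α, so α = 0.28125.

0.281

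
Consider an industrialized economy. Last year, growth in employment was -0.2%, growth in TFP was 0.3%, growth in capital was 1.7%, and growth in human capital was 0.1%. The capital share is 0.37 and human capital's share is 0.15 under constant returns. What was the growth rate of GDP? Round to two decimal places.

GDP grew 0.85%.

Labor's share = 1 − 0.37 − 0.15 = 0.48.
Capital: 0.37 × 1.7 = 0.629 pp.
Human capital: 0.15 × 0.1 = 0.015 pp.
Employment: 0.48 × (-0.2) = -0.096 pp.
Output growth = 0.3 + 0.548 = 0.848%.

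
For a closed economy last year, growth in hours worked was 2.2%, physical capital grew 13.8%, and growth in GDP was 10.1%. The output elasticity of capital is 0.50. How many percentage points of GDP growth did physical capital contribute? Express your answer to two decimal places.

6.90

Contribution = share × growth = 0.5 × 13.8 = 6.9 pp.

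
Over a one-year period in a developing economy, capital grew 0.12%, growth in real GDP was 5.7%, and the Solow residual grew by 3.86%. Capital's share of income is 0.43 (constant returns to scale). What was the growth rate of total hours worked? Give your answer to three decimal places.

3.138%

Labor's share = 1 − 0.43 = 0.57.
gY = gA + 0.43×0.12 + 0.57×g.
0.57×g = 5.7 − 3.86 − 0.0516 = 1.7884.
g = 1.7884 / 0.57 = 3.13754%.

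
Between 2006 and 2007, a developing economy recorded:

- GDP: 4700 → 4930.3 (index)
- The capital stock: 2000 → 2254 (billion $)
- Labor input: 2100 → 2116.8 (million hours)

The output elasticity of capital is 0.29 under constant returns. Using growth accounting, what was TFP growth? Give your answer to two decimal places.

GDP growth = (4930.3 − 4700) / 4700 = 4.9%.
The capital stock growth = (2254 − 2000) / 2000 = 12.7%.
Labor input growth = (2116.8 − 2100) / 2100 = 0.8%.
Labor's share = 1 − 0.29 = 0.71.
The capital stock: 0.29 × 12.7 = 3.683 pp.
Labor input: 0.71 × 0.8 = 0.568 pp.
TFP growth = 4.9 − 4.251 = 0.649%.

0.65%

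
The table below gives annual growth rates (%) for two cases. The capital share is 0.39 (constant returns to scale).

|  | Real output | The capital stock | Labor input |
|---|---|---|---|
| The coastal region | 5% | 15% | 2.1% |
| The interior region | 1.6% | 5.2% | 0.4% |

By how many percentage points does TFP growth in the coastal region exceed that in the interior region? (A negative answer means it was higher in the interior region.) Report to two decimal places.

Labor's share = 1 − 0.39 = 0.61.
The coastal region: TFP = 5 − 5.85 − 1.281 = -2.131%.
The interior region: TFP = 1.6 − 2.028 − 0.244 = -0.672%.
Difference = -2.131 − (-0.672) = -1.459 pp.

-1.46 percentage points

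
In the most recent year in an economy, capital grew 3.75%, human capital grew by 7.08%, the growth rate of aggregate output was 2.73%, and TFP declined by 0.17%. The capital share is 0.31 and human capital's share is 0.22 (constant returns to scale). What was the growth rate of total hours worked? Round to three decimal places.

0.383%

Labor's share = 1 − 0.31 − 0.22 = 0.47.
gY = gA + 0.31×3.75 + 0.22×7.08 + 0.47×g.
0.47×g = 2.73 + 0.17 − 2.7201 = 0.1799.
g = 0.1799 / 0.47 = 0.38277%.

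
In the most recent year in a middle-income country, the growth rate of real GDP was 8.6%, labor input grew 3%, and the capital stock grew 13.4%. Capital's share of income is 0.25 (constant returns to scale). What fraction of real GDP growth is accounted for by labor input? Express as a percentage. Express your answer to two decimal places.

26.16%

Labor's share = 1 − 0.25 = 0.75.
Labor input contributed 0.75 × 3 = 2.25 pp.
Share of growth = 2.25 / 8.6 × 100 = 26.1628%.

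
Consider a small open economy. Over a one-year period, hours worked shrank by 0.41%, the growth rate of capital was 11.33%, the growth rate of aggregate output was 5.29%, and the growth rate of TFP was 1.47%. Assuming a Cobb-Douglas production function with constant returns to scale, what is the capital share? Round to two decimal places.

The capital share is 0.36.

gY = gA + α·gK + (1−α)·gL, so gY − gA − gL = α(gK − gL).
5.29 − 1.47 + 0.41 = α × (11.33 − (-0.41)).
4.23 = 11.74 α, so α = 0.3603.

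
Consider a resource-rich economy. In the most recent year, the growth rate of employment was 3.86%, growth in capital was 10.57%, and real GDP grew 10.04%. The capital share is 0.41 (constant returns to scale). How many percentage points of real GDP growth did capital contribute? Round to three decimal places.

Contribution = share × growth = 0.41 × 10.57 = 4.3337 pp.

4.334 percentage points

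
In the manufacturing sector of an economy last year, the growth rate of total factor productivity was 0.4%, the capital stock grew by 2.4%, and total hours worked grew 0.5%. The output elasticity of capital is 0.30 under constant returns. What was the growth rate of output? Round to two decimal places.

Labor's share = 1 − 0.3 = 0.7.
The capital stock: 0.3 × 2.4 = 0.72 pp.
Total hours worked: 0.7 × 0.5 = 0.35 pp.
Output growth = 0.4 + 1.07 = 1.47%.

Output growth was 1.47%.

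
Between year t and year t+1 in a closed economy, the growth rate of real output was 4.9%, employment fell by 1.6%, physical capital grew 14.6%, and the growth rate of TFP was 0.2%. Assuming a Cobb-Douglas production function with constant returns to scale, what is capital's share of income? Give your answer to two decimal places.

gY = gA + α·gK + (1−α)·gL, so gY − gA − gL = α(gK − gL).
4.9 − 0.2 + 1.6 = α × (14.6 − (-1.6)).
6.3 = 16.2 α, so α = 0.3889.

0.39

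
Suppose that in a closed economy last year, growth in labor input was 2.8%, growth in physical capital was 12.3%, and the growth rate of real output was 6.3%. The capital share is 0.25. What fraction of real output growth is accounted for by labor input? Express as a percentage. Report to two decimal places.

Labor's share = 1 − 0.25 = 0.75.
Labor input contributed 0.75 × 2.8 = 2.1 pp.
Share of growth = 2.1 / 6.3 × 100 = 33.3333%.

33.33%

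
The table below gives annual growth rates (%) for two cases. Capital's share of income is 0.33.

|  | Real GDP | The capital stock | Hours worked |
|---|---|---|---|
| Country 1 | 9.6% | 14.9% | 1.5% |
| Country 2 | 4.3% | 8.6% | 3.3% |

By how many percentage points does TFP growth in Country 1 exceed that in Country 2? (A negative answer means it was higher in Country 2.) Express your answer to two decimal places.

Labor's share = 1 − 0.33 = 0.67.
Country 1: TFP = 9.6 − 4.917 − 1.005 = 3.678%.
Country 2: TFP = 4.3 − 2.838 − 2.211 = -0.749%.
Difference = 3.678 − (-0.749) = 4.427 pp.

4.43 percentage points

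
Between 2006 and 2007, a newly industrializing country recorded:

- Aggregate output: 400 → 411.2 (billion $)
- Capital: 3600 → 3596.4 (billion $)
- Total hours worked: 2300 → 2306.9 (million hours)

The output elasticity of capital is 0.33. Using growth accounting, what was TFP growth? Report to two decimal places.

2.63%

Aggregate output growth = (411.2 − 400) / 400 = 2.8%.
Capital growth = (3596.4 − 3600) / 3600 = -0.1%.
Total hours worked growth = (2306.9 − 2300) / 2300 = 0.3%.
Labor's share = 1 − 0.33 = 0.67.
Capital: 0.33 × (-0.1) = -0.033 pp.
Total hours worked: 0.67 × 0.3 = 0.201 pp.
TFP growth = 2.8 − 0.168 = 2.632%.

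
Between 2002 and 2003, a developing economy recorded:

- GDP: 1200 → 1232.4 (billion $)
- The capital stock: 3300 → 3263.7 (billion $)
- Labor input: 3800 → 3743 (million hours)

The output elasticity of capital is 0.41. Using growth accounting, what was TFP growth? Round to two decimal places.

GDP growth = (1232.4 − 1200) / 1200 = 2.7%.
The capital stock growth = (3263.7 − 3300) / 3300 = -1.1%.
Labor input growth = (3743 − 3800) / 3800 = -1.5%.
Labor's share = 1 − 0.41 = 0.59.
The capital stock: 0.41 × (-1.1) = -0.451 pp.
Labor input: 0.59 × (-1.5) = -0.885 pp.
TFP growth = 2.7 + 1.336 = 4.036%.

4.04%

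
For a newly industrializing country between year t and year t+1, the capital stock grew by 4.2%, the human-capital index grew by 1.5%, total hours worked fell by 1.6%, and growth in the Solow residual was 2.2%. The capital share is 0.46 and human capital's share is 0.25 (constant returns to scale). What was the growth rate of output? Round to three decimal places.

Labor's share = 1 − 0.46 − 0.25 = 0.29.
The capital stock: 0.46 × 4.2 = 1.932 pp.
The human-capital index: 0.25 × 1.5 = 0.375 pp.
Total hours worked: 0.29 × (-1.6) = -0.464 pp.
Output growth = 2.2 + 1.843 = 4.043%.

4.043%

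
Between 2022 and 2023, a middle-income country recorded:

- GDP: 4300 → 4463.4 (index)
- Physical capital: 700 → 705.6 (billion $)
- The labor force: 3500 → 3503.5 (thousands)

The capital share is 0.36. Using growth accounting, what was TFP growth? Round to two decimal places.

GDP growth = (4463.4 − 4300) / 4300 = 3.8%.
Physical capital growth = (705.6 − 700) / 700 = 0.8%.
The labor force growth = (3503.5 − 3500) / 3500 = 0.1%.
Labor's share = 1 − 0.36 = 0.64.
Physical capital: 0.36 × 0.8 = 0.288 pp.
The labor force: 0.64 × 0.1 = 0.064 pp.
TFP growth = 3.8 − 0.352 = 3.448%.

TFP grew 3.45%.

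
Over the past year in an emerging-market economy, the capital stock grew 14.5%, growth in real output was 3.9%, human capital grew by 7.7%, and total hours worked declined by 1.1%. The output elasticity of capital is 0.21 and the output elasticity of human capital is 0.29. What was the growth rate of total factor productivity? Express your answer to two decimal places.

-0.83%

Labor's share = 1 − 0.21 − 0.29 = 0.5.
The capital stock: 0.21 × 14.5 = 3.045 pp.
Human capital: 0.29 × 7.7 = 2.233 pp.
Total hours worked: 0.5 × (-1.1) = -0.55 pp.
TFP growth = 3.9 − 4.728 = -0.828%.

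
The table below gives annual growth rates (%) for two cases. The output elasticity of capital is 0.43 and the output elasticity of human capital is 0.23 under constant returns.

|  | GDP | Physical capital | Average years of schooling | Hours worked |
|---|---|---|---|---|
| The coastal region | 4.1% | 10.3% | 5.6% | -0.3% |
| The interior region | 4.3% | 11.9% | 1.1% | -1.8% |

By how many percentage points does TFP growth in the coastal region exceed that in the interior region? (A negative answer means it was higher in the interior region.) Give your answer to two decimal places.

-1.06 percentage points

Labor's share = 1 − 0.43 − 0.23 = 0.34.
The coastal region: TFP = 4.1 − 4.429 − 1.288 + 0.102 = -1.515%.
The interior region: TFP = 4.3 − 5.117 − 0.253 + 0.612 = -0.458%.
Difference = -1.515 − (-0.458) = -1.057 pp.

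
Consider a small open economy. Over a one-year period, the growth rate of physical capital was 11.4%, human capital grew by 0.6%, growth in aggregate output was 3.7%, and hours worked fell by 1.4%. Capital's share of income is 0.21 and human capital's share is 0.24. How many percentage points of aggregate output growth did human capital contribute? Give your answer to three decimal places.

Contribution = share × growth = 0.24 × 0.6 = 0.144 pp.

0.144 percentage points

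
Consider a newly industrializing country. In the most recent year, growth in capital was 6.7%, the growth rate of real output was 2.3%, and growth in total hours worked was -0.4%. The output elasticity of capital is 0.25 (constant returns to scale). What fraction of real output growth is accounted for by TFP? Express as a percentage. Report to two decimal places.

40.22%

Labor's share = 1 − 0.25 = 0.75.
Capital: 0.25 × 6.7 = 1.675 pp.
Total hours worked: 0.75 × (-0.4) = -0.3 pp.
TFP growth = 2.3 − 1.375 = 0.925%.
TFP share of growth = 0.925 / 2.3 × 100 = 40.2174%.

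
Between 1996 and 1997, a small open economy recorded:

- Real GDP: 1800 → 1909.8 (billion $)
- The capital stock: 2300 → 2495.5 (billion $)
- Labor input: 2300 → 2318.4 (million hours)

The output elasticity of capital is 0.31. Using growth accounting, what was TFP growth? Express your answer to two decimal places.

Real GDP growth = (1909.8 − 1800) / 1800 = 6.1%.
The capital stock growth = (2495.5 − 2300) / 2300 = 8.5%.
Labor input growth = (2318.4 − 2300) / 2300 = 0.8%.
Labor's share = 1 − 0.31 = 0.69.
The capital stock: 0.31 × 8.5 = 2.635 pp.
Labor input: 0.69 × 0.8 = 0.552 pp.
TFP growth = 6.1 − 3.187 = 2.913%.

2.91%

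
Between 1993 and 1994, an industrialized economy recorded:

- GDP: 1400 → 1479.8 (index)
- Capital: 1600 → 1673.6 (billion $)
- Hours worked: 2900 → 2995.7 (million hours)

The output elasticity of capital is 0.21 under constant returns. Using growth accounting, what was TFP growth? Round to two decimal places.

TFP growth was 2.13%.

GDP growth = (1479.8 − 1400) / 1400 = 5.7%.
Capital growth = (1673.6 − 1600) / 1600 = 4.6%.
Hours worked growth = (2995.7 − 2900) / 2900 = 3.3%.
Labor's share = 1 − 0.21 = 0.79.
Capital: 0.21 × 4.6 = 0.966 pp.
Hours worked: 0.79 × 3.3 = 2.607 pp.
TFP growth = 5.7 − 3.573 = 2.127%.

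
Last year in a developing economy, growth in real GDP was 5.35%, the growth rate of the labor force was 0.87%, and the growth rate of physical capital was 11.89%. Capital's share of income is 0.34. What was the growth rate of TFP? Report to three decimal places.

0.733%

Labor's share = 1 − 0.34 = 0.66.
Physical capital: 0.34 × 11.89 = 4.0426 pp.
The labor force: 0.66 × 0.87 = 0.5742 pp.
TFP growth = 5.35 − 4.6168 = 0.7332%.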